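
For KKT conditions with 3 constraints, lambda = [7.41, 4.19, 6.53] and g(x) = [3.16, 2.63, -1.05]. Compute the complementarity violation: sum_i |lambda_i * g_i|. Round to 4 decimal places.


KKT complementary slackness check:
lambda_1 * g_1 = 7.41 * 3.16 = 23.4156
lambda_2 * g_2 = 4.19 * 2.63 = 11.0197
lambda_3 * g_3 = 6.53 * -1.05 = -6.8565
Total violation = 23.4156 + 11.0197 + 6.8565 = 41.2918


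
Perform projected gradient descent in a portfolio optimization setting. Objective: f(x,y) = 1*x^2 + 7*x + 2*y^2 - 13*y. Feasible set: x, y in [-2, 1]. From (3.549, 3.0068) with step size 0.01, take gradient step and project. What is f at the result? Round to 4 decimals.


Step 1: Compute gradient at (3.549, 3.0068).
grad_x = 2*1*3.549 + 7 = 14.098
grad_y = 2*2*3.0068 - 13 = -0.9728
Step 2: Gradient step.
x_raw = 3.549 - 0.01*14.098 = 3.408
y_raw = 3.0068 - 0.01*-0.9728 = 3.0165
Step 3: Project onto [-2, 1].
x_proj = clip(3.408) = 1.0
y_proj = clip(3.0165) = 1.0
Step 4: Evaluate f.
f(1.0, 1.0) = -3.0


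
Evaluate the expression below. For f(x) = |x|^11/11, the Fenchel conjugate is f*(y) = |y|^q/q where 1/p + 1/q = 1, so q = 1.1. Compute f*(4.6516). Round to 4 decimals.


The conjugate exponent q satisfies 1/p + 1/q = 1.
p = 11, so q = 11/(11 - 1) = 1.1
|y|^q = 4.6516^1.1 = 5.4245
f*(4.6516) = 5.4245 / 1.1 = 4.9314


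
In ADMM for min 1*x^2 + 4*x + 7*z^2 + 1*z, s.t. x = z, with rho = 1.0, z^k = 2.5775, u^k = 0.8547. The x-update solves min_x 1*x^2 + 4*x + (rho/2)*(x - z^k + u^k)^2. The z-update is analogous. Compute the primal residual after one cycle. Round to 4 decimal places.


ADMM iteration with rho = 1.0, z^k = 2.5775, u^k = 0.8547
Step 1: x-update.
Minimize 1*x^2 + 4*x + (1.0/2)*(x - 2.5775 + 0.8547)^2
FOC: (2*1 + 1.0)*x = -4 + 1.0*(2.5775 - 0.8547)
x^{k+1} = -0.7591
Step 2: z-update.
Minimize 7*z^2 + 1*z + (1.0/2)*(-0.7591 - z + 0.8547)^2
FOC: (2*7 + 1.0)*z = -1 + 1.0*(-0.7591 + 0.8547)
z^{k+1} = -0.0603
Step 3: u-update.
u^{k+1} = 0.8547 - 0.7591 + 0.0603 = 0.1559
Step 4: Primal residual = |-0.7591 + 0.0603| = 0.6988


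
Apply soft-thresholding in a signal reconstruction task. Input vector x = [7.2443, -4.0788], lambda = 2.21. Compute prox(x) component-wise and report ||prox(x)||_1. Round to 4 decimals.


Soft-thresholding with lambda = 2.21:
prox(7.2443) = sign(7.2443)*max(|7.2443| - 2.21, 0) = 5.0343
prox(-4.0788) = sign(-4.0788)*max(|-4.0788| - 2.21, 0) = -1.8688
prox(x) = [5.0343, -1.8688]
||prox(x)||_1 = 5.0343 + 1.8688 = 6.9031


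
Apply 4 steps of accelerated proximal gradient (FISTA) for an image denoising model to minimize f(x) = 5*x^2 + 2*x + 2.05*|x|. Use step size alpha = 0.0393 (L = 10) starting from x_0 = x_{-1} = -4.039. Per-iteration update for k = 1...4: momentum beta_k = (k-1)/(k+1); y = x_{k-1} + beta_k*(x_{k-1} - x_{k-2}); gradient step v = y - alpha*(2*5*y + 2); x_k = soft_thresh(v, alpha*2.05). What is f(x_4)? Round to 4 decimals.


FISTA on f(x) = 5*x^2 + 2*x + 2.05*|x|
L = 10, alpha = 0.0393
Iteration 1: beta = 0.0, y = -4.039 + 0.0*(-4.039 + 4.039) = -4.039
  grad(y) = -38.39, v = y - alpha*grad = -2.5303
  prox(v) = soft_thresh(-2.5303, 0.0806) = -2.4497
Iteration 2: beta = 0.3333, y = -2.4497 + 0.3333*(-2.4497 + 4.039) = -1.9199
  grad(y) = -17.1994, v = y - alpha*grad = -1.244
  prox(v) = soft_thresh(-1.244, 0.0806) = -1.1634
Iteration 3: beta = 0.5, y = -1.1634 + 0.5*(-1.1634 + 2.4497) = -0.5203
  grad(y) = -3.2031, v = y - alpha*grad = -0.3944
  prox(v) = soft_thresh(-0.3944, 0.0806) = -0.3139
Iteration 4: beta = 0.6, y = -0.3139 + 0.6*(-0.3139 + 1.1634) = 0.1959
  grad(y) = 3.9589, v = y - alpha*grad = 0.0403
  prox(v) = soft_thresh(0.0403, 0.0806) = 0.0
f(x_4) = 5*0.0^2 + 2*0.0 + 2.05*|0.0| = 0.0


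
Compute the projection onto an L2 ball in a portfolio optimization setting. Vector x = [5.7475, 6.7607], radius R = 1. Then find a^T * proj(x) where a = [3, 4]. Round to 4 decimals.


Step 1: Compute ||x|| (intermediates to 6 decimals).
||x|| = sqrt(5.7475^2 + 6.7607^2) = 8.873602
Step 2: Project.
Since ||x|| > R, scale = R/||x|| = 1/8.873602 = 0.112694, proj(x) = scale * x
proj(x) = [0.647709, 0.76189]
Step 3: Dot product.
a^T * proj(x) = 3*0.647709 + 4*0.76189 = 4.9907


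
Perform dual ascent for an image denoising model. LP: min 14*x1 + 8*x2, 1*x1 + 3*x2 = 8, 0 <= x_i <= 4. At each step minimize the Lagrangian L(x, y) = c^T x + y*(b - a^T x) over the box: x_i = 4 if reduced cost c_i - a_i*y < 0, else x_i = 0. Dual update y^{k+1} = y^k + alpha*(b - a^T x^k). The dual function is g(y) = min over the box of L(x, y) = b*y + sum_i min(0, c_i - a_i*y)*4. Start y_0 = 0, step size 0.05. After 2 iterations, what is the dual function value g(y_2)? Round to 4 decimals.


Dual ascent for LP: min 14*x1 + 8*x2, 1*x1 + 3*x2 = 8, 0 <= x_i <= 4
Step 1: y^k = 0.0, reduced costs: (14.0, 8.0)
  x^k = (0.0, 0.0), subgradient = b - a^T x = 8.0
  y^{k+1} = 0.0 + 0.05*8.0 = 0.4
Step 2: y^k = 0.4, reduced costs: (13.6, 6.8)
  x^k = (0.0, 0.0), subgradient = b - a^T x = 8.0
  y^{k+1} = 0.4 + 0.05*8.0 = 0.8
Dual objective at y_2 = 0.8: reduced costs (13.2, 5.6), box minimizer x = (0.0, 0.0)
g(y_2) = b*y + (c1 - a1*y)*x1 + (c2 - a2*y)*x2 = 8*0.8 + 13.2*0.0 + 5.6*0.0 = 6.4 + 0.0 + 0.0 = 6.4


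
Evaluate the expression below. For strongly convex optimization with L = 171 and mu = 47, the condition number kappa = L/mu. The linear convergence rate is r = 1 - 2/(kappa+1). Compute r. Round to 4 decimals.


Step 1: Compute the condition number.
kappa = L/mu = 171/47 = 3.6383
Step 2: Compute the convergence rate.
r = 1 - 2/(kappa + 1) = 1 - 2*mu/(L + mu) = (L - mu)/(L + mu) = 124/218 = 0.5688


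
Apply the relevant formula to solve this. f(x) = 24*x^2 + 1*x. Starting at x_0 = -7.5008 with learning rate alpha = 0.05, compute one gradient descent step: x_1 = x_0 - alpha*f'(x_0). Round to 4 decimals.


We compute the gradient at x_0 and apply the update.
f'(x) = 48*x + 1
f'(-7.5008) = 48*-7.5008 + 1 = -359.0384
x_1 = -7.5008 - 0.05*-359.0384 = 10.4511


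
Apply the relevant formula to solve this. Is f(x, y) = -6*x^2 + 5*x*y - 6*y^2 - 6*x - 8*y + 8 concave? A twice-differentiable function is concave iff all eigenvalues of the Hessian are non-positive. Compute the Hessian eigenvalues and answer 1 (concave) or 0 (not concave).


The Hessian of f(x,y) = -6*x^2 + 5*x*y - 6*y^2 - 6*x - 8*y + 8 is:
H = [[-12, 5], [5, -12]]
Trace = -12 - 12 = -24
Determinant = -12*-12 - (5)^2 = 119
Discriminant = (-24)^2 - 4*119 = 100.0
Eigenvalues: lambda_1 = -17.0, lambda_2 = -7.0
The function is concave.

1


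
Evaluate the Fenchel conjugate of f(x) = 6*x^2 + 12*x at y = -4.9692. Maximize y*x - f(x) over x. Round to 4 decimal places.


f*(y) = sup_x {y*x - a*x^2 - b*x} = sup_x {(y-b)*x - a*x^2}
FOC: (y - b) - 2a*x = 0 => x* = (y - b)/(2a)
x* = (-4.9692 - 12)/(2*6) = -1.4141
f*(-4.9692) = (y-b)^2/(4a) = (-4.9692 - 12)^2/(4*6)
= 287.9537/24 = 11.9981


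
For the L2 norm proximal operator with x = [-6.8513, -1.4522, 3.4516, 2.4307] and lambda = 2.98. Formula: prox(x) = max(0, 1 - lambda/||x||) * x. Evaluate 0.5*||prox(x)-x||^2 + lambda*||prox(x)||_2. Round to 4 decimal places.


Step 1: Compute ||x||.
||x|| = 8.1775
Step 2: Compute scaling factor.
scale = max(0, 1 - 2.98/8.1775) = 0.6356
Step 3: prox(x) = [-4.3546, -0.923, 2.1938, 1.5449]
||prox(x)|| = 5.1975
Step 4: Proximal objective.
0.5*||prox-x||^2 = 4.4402
lambda*||prox|| = 15.4886
Total = 19.9287


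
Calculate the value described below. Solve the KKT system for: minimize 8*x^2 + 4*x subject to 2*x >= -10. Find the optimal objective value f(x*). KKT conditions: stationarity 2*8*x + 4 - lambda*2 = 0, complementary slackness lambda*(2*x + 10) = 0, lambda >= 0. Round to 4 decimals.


Step 1: Try lambda = 0 (constraint inactive).
Stationarity: 2*8*x + 4 = 0
x* = -4/(2*8) = -0.25
Check constraint: 2*-0.25 = -0.5 >= -10 -- satisfied.
Step 2: Compute optimal value.
f(x*) = 8*(-0.25)^2 + 4*(-0.25) = -0.5


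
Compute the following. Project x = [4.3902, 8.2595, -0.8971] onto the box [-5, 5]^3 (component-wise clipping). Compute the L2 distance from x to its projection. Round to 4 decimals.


Project each component onto [-5, 5].
clip(4.3902) = 4.3902, clip(8.2595) = 5.0, clip(-0.8971) = -0.8971
Projection = [4.3902, 5.0, -0.8971]
Squared diffs: [0.0, 10.6243, 0.0]
Distance = sqrt(10.6243) = 3.2595


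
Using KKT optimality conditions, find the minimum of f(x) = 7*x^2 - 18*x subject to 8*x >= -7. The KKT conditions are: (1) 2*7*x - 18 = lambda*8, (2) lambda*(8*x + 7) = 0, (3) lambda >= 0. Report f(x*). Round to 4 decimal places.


Step 1: Try lambda = 0 (constraint inactive).
Stationarity: 2*7*x - 18 = 0
x* = 18/(2*7) = 9/7 = 1.2857 (rounded; the exact value 9/7 is used below)
Check constraint: 8*1.2857 = 10.2856 >= -7 -- satisfied.
Step 2: Compute optimal value.
f(x*) = 7*(9/7)^2 - 18*(9/7) = -11.5714


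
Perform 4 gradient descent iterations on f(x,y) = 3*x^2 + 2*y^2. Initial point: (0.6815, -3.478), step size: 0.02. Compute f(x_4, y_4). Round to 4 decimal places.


Gradient descent on f(x,y) = 3*x^2 + 2*y^2.
Starting point: (0.6815, -3.478), alpha = 0.02
Step 1: grad_x = 2*3*0.6815 = 4.089, grad_y = 2*2*-3.478 = -13.912
  x_1 = 0.6815 - 0.02*4.089 = 0.5997
  y_1 = -3.478 - 0.02*-13.912 = -3.1998
Step 2: grad_x = 2*3*0.5997 = 3.5983, grad_y = 2*2*-3.1998 = -12.799
  x_2 = 0.5997 - 0.02*3.5983 = 0.5278
  y_2 = -3.1998 - 0.02*-12.799 = -2.9438
Step 3: grad_x = 2*3*0.5278 = 3.1665, grad_y = 2*2*-2.9438 = -11.7751
  x_3 = 0.5278 - 0.02*3.1665 = 0.4644
  y_3 = -2.9438 - 0.02*-11.7751 = -2.7083
Step 4: grad_x = 2*3*0.4644 = 2.7865, grad_y = 2*2*-2.7083 = -10.8331
  x_4 = 0.4644 - 0.02*2.7865 = 0.4087
  y_4 = -2.7083 - 0.02*-10.8331 = -2.4916
f(0.4087, -2.4916) = 3*0.4087^2 + 2*(-2.4916)^2 = 12.9174


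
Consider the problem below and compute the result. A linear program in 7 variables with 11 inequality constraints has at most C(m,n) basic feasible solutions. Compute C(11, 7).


Each vertex corresponds to some choice of n active constraints out of m, so the number of vertices is at most C(m, n) = m! / (n!(m-n)!).
m = 11, n = 7
Numerator: 11 * 10 * 9 * 8 * 7 * 6 * 5
Denominator: 7! = 5040
C(11, 7) = 330


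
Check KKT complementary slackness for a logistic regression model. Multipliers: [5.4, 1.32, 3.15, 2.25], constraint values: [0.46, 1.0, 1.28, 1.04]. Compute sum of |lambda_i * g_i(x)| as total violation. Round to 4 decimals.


KKT complementary slackness check:
lambda_1 * g_1 = 5.4 * 0.46 = 2.484
lambda_2 * g_2 = 1.32 * 1.0 = 1.32
lambda_3 * g_3 = 3.15 * 1.28 = 4.032
lambda_4 * g_4 = 2.25 * 1.04 = 2.34
Total violation = 2.484 + 1.32 + 4.032 + 2.34 = 10.176


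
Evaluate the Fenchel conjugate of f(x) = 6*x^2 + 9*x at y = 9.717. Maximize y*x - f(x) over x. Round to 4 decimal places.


f*(y) = sup_x {y*x - a*x^2 - b*x} = sup_x {(y-b)*x - a*x^2}
FOC: (y - b) - 2a*x = 0 => x* = (y - b)/(2a)
x* = (9.717 - 9)/(2*6) = 0.0598
f*(9.717) = (y-b)^2/(4a) = (9.717 - 9)^2/(4*6)
= 0.5141/24 = 0.0214


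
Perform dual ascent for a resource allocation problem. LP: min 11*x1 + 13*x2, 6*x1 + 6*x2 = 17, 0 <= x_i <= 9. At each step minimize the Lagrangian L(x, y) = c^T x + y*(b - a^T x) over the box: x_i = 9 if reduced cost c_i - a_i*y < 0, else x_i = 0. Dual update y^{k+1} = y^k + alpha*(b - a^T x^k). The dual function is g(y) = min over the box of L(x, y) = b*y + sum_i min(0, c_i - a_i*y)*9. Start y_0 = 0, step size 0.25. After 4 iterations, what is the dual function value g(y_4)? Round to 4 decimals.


Dual ascent for LP: min 11*x1 + 13*x2, 6*x1 + 6*x2 = 17, 0 <= x_i <= 9
Step 1: y^k = 0.0, reduced costs: (11.0, 13.0)
  x^k = (0.0, 0.0), subgradient = b - a^T x = 17.0
  y^{k+1} = 0.0 + 0.25*17.0 = 4.25
Step 2: y^k = 4.25, reduced costs: (-14.5, -12.5)
  x^k = (9.0, 9.0), subgradient = b - a^T x = -91.0
  y^{k+1} = 4.25 + 0.25*-91.0 = -18.5
Step 3: y^k = -18.5, reduced costs: (122.0, 124.0)
  x^k = (0.0, 0.0), subgradient = b - a^T x = 17.0
  y^{k+1} = -18.5 + 0.25*17.0 = -14.25
Step 4: y^k = -14.25, reduced costs: (96.5, 98.5)
  x^k = (0.0, 0.0), subgradient = b - a^T x = 17.0
  y^{k+1} = -14.25 + 0.25*17.0 = -10.0
Dual objective at y_4 = -10.0: reduced costs (71.0, 73.0), box minimizer x = (0.0, 0.0)
g(y_4) = b*y + (c1 - a1*y)*x1 + (c2 - a2*y)*x2 = 17*(-10.0) + 71.0*0.0 + 73.0*0.0 = -170.0 + 0.0 + 0.0 = -170.0


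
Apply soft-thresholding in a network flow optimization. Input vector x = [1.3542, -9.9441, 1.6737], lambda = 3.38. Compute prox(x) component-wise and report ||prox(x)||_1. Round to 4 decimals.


Soft-thresholding with lambda = 3.38:
prox(1.3542) = sign(1.3542)*max(|1.3542| - 3.38, 0) = 0.0
prox(-9.9441) = sign(-9.9441)*max(|-9.9441| - 3.38, 0) = -6.5641
prox(1.6737) = sign(1.6737)*max(|1.6737| - 3.38, 0) = 0.0
prox(x) = [0.0, -6.5641, 0.0]
||prox(x)||_1 = 0.0 + 6.5641 + 0.0 = 6.5641


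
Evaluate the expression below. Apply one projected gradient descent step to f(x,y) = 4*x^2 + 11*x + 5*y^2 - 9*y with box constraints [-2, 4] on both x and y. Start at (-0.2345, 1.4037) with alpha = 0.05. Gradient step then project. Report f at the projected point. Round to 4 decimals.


Step 1: Compute gradient at (-0.2345, 1.4037).
grad_x = 2*4*-0.2345 + 11 = 9.124
grad_y = 2*5*1.4037 - 9 = 5.037
Step 2: Gradient step.
x_raw = -0.2345 - 0.05*9.124 = -0.6907
y_raw = 1.4037 - 0.05*5.037 = 1.1519
Step 3: Project onto [-2, 4].
x_proj = clip(-0.6907) = -0.6907
y_proj = clip(1.1519) = 1.1519
Step 4: Evaluate f.
f(-0.6907, 1.1519) = -9.4223


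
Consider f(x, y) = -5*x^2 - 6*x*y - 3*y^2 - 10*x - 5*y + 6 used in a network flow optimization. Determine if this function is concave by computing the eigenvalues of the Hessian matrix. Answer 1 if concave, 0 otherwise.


The Hessian of f(x,y) = -5*x^2 - 6*x*y - 3*y^2 - 10*x - 5*y + 6 is:
H = [[-10, -6], [-6, -6]]
Trace = -10 - 6 = -16
Determinant = -10*-6 - (-6)^2 = 24
Discriminant = (-16)^2 - 4*24 = 160.0
Eigenvalues: lambda_1 = -14.3246, lambda_2 = -1.6754
The function is concave.

1


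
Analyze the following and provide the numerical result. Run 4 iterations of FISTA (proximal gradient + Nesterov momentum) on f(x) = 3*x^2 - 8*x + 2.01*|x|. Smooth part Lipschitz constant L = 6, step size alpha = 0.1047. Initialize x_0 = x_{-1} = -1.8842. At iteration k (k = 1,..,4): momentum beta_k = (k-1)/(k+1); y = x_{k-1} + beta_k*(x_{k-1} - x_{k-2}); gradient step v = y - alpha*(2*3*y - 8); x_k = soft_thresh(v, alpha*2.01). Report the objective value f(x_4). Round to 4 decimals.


FISTA on f(x) = 3*x^2 - 8*x + 2.01*|x|
L = 6, alpha = 0.1047
Iteration 1: beta = 0.0, y = -1.8842 + 0.0*(-1.8842 + 1.8842) = -1.8842
  grad(y) = -19.3052, v = y - alpha*grad = 0.1371
  prox(v) = soft_thresh(0.1371, 0.2104) = 0.0
Iteration 2: beta = 0.3333, y = 0.0 + 0.3333*(0.0 + 1.8842) = 0.6281
  grad(y) = -4.2316, v = y - alpha*grad = 1.0711
  prox(v) = soft_thresh(1.0711, 0.2104) = 0.8607
Iteration 3: beta = 0.5, y = 0.8607 + 0.5*(0.8607 - 0.0) = 1.291
  grad(y) = -0.254, v = y - alpha*grad = 1.3176
  prox(v) = soft_thresh(1.3176, 0.2104) = 1.1071
Iteration 4: beta = 0.6, y = 1.1071 + 0.6*(1.1071 - 0.8607) = 1.255
  grad(y) = -0.4698, v = y - alpha*grad = 1.3042
  prox(v) = soft_thresh(1.3042, 0.2104) = 1.0938
f(x_4) = 3*1.0938^2 - 8*1.0938 + 2.01*|1.0938| = -2.9627


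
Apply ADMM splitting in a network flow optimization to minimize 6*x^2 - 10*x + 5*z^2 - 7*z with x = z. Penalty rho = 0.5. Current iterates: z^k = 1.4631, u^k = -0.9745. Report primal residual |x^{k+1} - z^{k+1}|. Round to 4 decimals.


ADMM iteration with rho = 0.5, z^k = 1.4631, u^k = -0.9745
Step 1: x-update.
Minimize 6*x^2 - 10*x + (0.5/2)*(x - 1.4631 - 0.9745)^2
FOC: (2*6 + 0.5)*x = 10 + 0.5*(1.4631 + 0.9745)
x^{k+1} = 0.8975
Step 2: z-update.
Minimize 5*z^2 - 7*z + (0.5/2)*(0.8975 - z - 0.9745)^2
FOC: (2*5 + 0.5)*z = 7 + 0.5*(0.8975 - 0.9745)
z^{k+1} = 0.663
Step 3: u-update.
u^{k+1} = -0.9745 + 0.8975 - 0.663 = -0.74
Step 4: Primal residual = |0.8975 - 0.663| = 0.2345


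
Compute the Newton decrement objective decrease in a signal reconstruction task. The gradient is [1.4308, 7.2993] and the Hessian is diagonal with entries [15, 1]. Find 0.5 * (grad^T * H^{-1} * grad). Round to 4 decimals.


Step 1: H is diagonal, so H^(-1) * g = [0.0954, 7.2993].
Step 2: g^T H^(-1) g = sum_i g_i^2 / H_ii
  = (1.4308)^2/15 + (7.2993)^2/1
  = 0.1365 + 53.2798 = 53.4163
Step 3: Objective decrease = 0.5 * g^T H^(-1) g = 26.7081


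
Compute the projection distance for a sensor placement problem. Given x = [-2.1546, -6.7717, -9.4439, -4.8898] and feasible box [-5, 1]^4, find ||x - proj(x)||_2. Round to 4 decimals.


Project each component onto [-5, 1].
clip(-2.1546) = -2.1546, clip(-6.7717) = -5.0, clip(-9.4439) = -5.0, clip(-4.8898) = -4.8898
Projection = [-2.1546, -5.0, -5.0, -4.8898]
Squared diffs: [0.0, 3.1389, 19.7482, 0.0]
Distance = sqrt(22.8871) = 4.7841


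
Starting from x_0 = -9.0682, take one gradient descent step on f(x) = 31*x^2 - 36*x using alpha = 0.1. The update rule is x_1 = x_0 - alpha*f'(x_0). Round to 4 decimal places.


We compute the gradient at x_0 and apply the update.
f'(x) = 62*x - 36
f'(-9.0682) = 62*-9.0682 - 36 = -598.2284
x_1 = -9.0682 - 0.1*-598.2284 = 50.7546


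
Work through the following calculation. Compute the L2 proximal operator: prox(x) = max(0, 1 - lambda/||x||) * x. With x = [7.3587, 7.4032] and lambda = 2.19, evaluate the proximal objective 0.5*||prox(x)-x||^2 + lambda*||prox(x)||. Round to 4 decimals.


Step 1: Compute ||x||.
||x|| = 10.4383
Step 2: Compute scaling factor.
scale = max(0, 1 - 2.19/10.4383) = 0.7902
Step 3: prox(x) = [5.8148, 5.85]
||prox(x)|| = 8.2483
Step 4: Proximal objective.
0.5*||prox-x||^2 = 2.3981
lambda*||prox|| = 18.0638
Total = 20.4618


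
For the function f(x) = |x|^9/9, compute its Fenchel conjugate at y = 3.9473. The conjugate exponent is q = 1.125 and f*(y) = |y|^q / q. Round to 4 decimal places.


The conjugate exponent q satisfies 1/p + 1/q = 1.
p = 9, so q = 9/(9 - 1) = 1.125
|y|^q = 3.9473^1.125 = 4.6864
f*(3.9473) = 4.6864 / 1.125 = 4.1657


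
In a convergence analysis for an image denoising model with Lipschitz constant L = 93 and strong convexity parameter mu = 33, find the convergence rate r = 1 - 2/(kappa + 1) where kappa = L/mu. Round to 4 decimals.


Step 1: Compute the condition number.
kappa = L/mu = 93/33 = 2.8182
Step 2: Compute the convergence rate.
r = 1 - 2/(kappa + 1) = 1 - 2*mu/(L + mu) = (L - mu)/(L + mu) = 60/126 = 0.4762


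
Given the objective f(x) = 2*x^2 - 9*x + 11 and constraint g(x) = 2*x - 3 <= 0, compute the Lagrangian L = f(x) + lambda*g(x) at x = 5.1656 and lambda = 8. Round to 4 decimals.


Step 1: Evaluate f(x).
f(5.1656) = 2*5.1656^2 - 9*5.1656 + 11 = 17.8764
Step 2: Evaluate g(x).
g(5.1656) = 2*5.1656 - 3 = 7.3312
Step 3: Compute Lagrangian.
L = 17.8764 + 8*7.3312 = 76.526


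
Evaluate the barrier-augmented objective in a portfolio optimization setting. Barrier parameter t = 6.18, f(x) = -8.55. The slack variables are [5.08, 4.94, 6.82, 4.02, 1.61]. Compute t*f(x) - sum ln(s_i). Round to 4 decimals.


Step 1: Compute log-barrier.
ln values: [1.6253, 1.5974, 1.9199, 1.3913, 0.4762]
phi = -(1.6253 + 1.5974 + 1.9199 + 1.3913 + 0.4762) = -7.0101
Step 2: Compute augmented objective.
t*f(x) = 6.18*-8.55 = -52.839
Total = -52.839 - 7.0101 = -59.8491


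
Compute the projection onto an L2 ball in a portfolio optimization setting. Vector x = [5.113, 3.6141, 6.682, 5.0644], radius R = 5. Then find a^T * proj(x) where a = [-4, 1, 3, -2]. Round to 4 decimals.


Step 1: Compute ||x|| (intermediates to 6 decimals).
||x|| = sqrt(5.113^2 + 3.6141^2 + 6.682^2 + 5.0644^2) = 10.464309
Step 2: Project.
Since ||x|| > R, scale = R/||x|| = 5/10.464309 = 0.477815, proj(x) = scale * x
proj(x) = [2.443068, 1.726871, 3.19276, 2.419846]
Step 3: Dot product.
a^T * proj(x) = -4*2.443068 + 1*1.726871 + 3*3.19276 - 2*2.419846 = -3.3068


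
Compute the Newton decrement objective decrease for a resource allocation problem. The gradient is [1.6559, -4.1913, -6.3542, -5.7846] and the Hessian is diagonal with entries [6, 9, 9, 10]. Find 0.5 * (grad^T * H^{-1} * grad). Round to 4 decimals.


Step 1: H is diagonal, so H^(-1) * g = [0.276, -0.4657, -0.706, -0.5785].
Step 2: g^T H^(-1) g = sum_i g_i^2 / H_ii
  = (1.6559)^2/6 + (-4.1913)^2/9 + (-6.3542)^2/9 + (-5.7846)^2/10
  = 0.457 + 1.9519 + 4.4862 + 3.3462 = 10.2413
Step 3: Objective decrease = 0.5 * g^T H^(-1) g = 5.1206


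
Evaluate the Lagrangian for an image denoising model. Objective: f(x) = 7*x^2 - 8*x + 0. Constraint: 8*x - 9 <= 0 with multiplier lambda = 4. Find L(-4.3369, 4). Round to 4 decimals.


Step 1: Evaluate f(x).
f(-4.3369) = 7*(-4.3369)^2 - 8*(-4.3369) + 0 = 166.3561
Step 2: Evaluate g(x).
g(-4.3369) = 8*-4.3369 - 9 = -43.6952
Step 3: Compute Lagrangian.
L = 166.3561 + 4*-43.6952 = -8.4247


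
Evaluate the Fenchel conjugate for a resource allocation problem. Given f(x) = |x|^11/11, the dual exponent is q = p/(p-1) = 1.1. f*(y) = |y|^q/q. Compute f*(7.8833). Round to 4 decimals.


The conjugate exponent q satisfies 1/p + 1/q = 1.
p = 11, so q = 11/(11 - 1) = 1.1
|y|^q = 7.8833^1.1 = 9.6912
f*(7.8833) = 9.6912 / 1.1 = 8.8102


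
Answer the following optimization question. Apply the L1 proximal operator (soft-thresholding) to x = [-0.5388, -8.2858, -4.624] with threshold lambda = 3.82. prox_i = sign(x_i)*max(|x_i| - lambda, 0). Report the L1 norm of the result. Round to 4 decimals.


Soft-thresholding with lambda = 3.82:
prox(-0.5388) = sign(-0.5388)*max(|-0.5388| - 3.82, 0) = 0.0
prox(-8.2858) = sign(-8.2858)*max(|-8.2858| - 3.82, 0) = -4.4658
prox(-4.624) = sign(-4.624)*max(|-4.624| - 3.82, 0) = -0.804
prox(x) = [0.0, -4.4658, -0.804]
||prox(x)||_1 = 0.0 + 4.4658 + 0.804 = 5.2698


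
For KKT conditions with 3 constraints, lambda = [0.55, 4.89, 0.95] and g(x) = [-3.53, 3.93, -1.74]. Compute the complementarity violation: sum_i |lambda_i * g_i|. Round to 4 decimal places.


KKT complementary slackness check:
lambda_1 * g_1 = 0.55 * -3.53 = -1.9415
lambda_2 * g_2 = 4.89 * 3.93 = 19.2177
lambda_3 * g_3 = 0.95 * -1.74 = -1.653
Total violation = 1.9415 + 19.2177 + 1.653 = 22.8122


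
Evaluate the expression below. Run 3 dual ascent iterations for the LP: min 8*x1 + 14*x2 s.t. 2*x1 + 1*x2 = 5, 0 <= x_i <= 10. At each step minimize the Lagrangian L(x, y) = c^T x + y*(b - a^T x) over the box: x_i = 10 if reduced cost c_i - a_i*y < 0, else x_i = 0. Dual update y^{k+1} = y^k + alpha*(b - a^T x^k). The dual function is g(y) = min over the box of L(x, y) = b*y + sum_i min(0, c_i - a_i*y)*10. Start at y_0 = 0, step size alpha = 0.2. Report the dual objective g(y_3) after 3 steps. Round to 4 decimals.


Dual ascent for LP: min 8*x1 + 14*x2, 2*x1 + 1*x2 = 5, 0 <= x_i <= 10
Step 1: y^k = 0.0, reduced costs: (8.0, 14.0)
  x^k = (0.0, 0.0), subgradient = b - a^T x = 5.0
  y^{k+1} = 0.0 + 0.2*5.0 = 1.0
Step 2: y^k = 1.0, reduced costs: (6.0, 13.0)
  x^k = (0.0, 0.0), subgradient = b - a^T x = 5.0
  y^{k+1} = 1.0 + 0.2*5.0 = 2.0
Step 3: y^k = 2.0, reduced costs: (4.0, 12.0)
  x^k = (0.0, 0.0), subgradient = b - a^T x = 5.0
  y^{k+1} = 2.0 + 0.2*5.0 = 3.0
Dual objective at y_3 = 3.0: reduced costs (2.0, 11.0), box minimizer x = (0.0, 0.0)
g(y_3) = b*y + (c1 - a1*y)*x1 + (c2 - a2*y)*x2 = 5*3.0 + 2.0*0.0 + 11.0*0.0 = 15.0 + 0.0 + 0.0 = 15.0


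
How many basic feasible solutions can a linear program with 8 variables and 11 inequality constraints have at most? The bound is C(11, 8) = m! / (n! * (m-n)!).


Each vertex corresponds to some choice of n active constraints out of m, so the number of vertices is at most C(m, n) = m! / (n!(m-n)!).
m = 11, n = 8
Numerator: 11 * 10 * 9 * 8 * 7 * 6 * 5 * 4
Denominator: 8! = 40320
C(11, 8) = 165


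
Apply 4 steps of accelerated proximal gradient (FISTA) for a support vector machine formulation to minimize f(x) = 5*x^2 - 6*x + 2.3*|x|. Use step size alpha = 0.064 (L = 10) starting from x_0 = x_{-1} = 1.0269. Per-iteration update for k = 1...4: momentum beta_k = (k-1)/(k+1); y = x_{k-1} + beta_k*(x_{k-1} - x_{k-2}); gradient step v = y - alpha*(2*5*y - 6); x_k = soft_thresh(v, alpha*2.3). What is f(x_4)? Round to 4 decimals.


FISTA on f(x) = 5*x^2 - 6*x + 2.3*|x|
L = 10, alpha = 0.064
Iteration 1: beta = 0.0, y = 1.0269 + 0.0*(1.0269 - 1.0269) = 1.0269
  grad(y) = 4.269, v = y - alpha*grad = 0.7537
  prox(v) = soft_thresh(0.7537, 0.1472) = 0.6065
Iteration 2: beta = 0.3333, y = 0.6065 + 0.3333*(0.6065 - 1.0269) = 0.4663
  grad(y) = -1.3365, v = y - alpha*grad = 0.5519
  prox(v) = soft_thresh(0.5519, 0.1472) = 0.4047
Iteration 3: beta = 0.5, y = 0.4047 + 0.5*(0.4047 - 0.6065) = 0.3038
  grad(y) = -2.9622, v = y - alpha*grad = 0.4934
  prox(v) = soft_thresh(0.4934, 0.1472) = 0.3462
Iteration 4: beta = 0.6, y = 0.3462 + 0.6*(0.3462 - 0.4047) = 0.311
  grad(y) = -2.8895, v = y - alpha*grad = 0.496
  prox(v) = soft_thresh(0.496, 0.1472) = 0.3488
f(x_4) = 5*0.3488^2 - 6*0.3488 + 2.3*|0.3488| = -0.6822


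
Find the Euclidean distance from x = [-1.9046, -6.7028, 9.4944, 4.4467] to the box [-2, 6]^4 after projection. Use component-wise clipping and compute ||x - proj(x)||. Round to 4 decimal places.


Project each component onto [-2, 6].
clip(-1.9046) = -1.9046, clip(-6.7028) = -2.0, clip(9.4944) = 6.0, clip(4.4467) = 4.4467
Projection = [-1.9046, -2.0, 6.0, 4.4467]
Squared diffs: [0.0, 22.1163, 12.2108, 0.0]
Distance = sqrt(34.3271) = 5.8589


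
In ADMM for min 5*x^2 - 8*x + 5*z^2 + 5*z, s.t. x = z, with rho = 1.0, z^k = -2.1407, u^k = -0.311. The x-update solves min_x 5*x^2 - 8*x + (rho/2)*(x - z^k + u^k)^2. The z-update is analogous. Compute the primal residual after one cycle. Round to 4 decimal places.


ADMM iteration with rho = 1.0, z^k = -2.1407, u^k = -0.311
Step 1: x-update.
Minimize 5*x^2 - 8*x + (1.0/2)*(x + 2.1407 - 0.311)^2
FOC: (2*5 + 1.0)*x = 8 + 1.0*(-2.1407 + 0.311)
x^{k+1} = 0.5609
Step 2: z-update.
Minimize 5*z^2 + 5*z + (1.0/2)*(0.5609 - z - 0.311)^2
FOC: (2*5 + 1.0)*z = -5 + 1.0*(0.5609 - 0.311)
z^{k+1} = -0.4318
Step 3: u-update.
u^{k+1} = -0.311 + 0.5609 + 0.4318 = 0.6818
Step 4: Primal residual = |0.5609 + 0.4318| = 0.9928


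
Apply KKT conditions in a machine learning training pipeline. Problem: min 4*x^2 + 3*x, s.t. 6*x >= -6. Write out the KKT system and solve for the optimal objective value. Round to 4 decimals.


Step 1: Try lambda = 0 (constraint inactive).
Stationarity: 2*4*x + 3 = 0
x* = -3/(2*4) = -0.375
Check constraint: 6*-0.375 = -2.25 >= -6 -- satisfied.
Step 2: Compute optimal value.
f(x*) = 4*(-0.375)^2 + 3*(-0.375) = -0.5625


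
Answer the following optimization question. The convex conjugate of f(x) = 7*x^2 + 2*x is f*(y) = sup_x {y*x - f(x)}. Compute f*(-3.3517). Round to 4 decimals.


f*(y) = sup_x {y*x - a*x^2 - b*x} = sup_x {(y-b)*x - a*x^2}
FOC: (y - b) - 2a*x = 0 => x* = (y - b)/(2a)
x* = (-3.3517 - 2)/(2*7) = -0.3823
f*(-3.3517) = (y-b)^2/(4a) = (-3.3517 - 2)^2/(4*7)
= 28.6407/28 = 1.0229


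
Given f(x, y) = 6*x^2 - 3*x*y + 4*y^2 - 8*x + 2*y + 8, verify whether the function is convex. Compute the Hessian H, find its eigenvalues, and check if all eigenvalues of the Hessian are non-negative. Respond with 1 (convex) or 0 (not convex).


The Hessian of f(x,y) = 6*x^2 - 3*x*y + 4*y^2 - 8*x + 2*y + 8 is:
H = [[12, -3], [-3, 8]]
Trace = 12 + 8 = 20
Determinant = 12*8 - (-3)^2 = 87
Discriminant = (20)^2 - 4*87 = 52.0
Eigenvalues: lambda_1 = 6.3944, lambda_2 = 13.6056
The function is convex.

1


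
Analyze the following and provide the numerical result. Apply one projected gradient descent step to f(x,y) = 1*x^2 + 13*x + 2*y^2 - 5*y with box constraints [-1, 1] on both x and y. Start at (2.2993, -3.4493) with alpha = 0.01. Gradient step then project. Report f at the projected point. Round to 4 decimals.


Step 1: Compute gradient at (2.2993, -3.4493).
grad_x = 2*1*2.2993 + 13 = 17.5986
grad_y = 2*2*-3.4493 - 5 = -18.7972
Step 2: Gradient step.
x_raw = 2.2993 - 0.01*17.5986 = 2.1233
y_raw = -3.4493 - 0.01*-18.7972 = -3.2613
Step 3: Project onto [-1, 1].
x_proj = clip(2.1233) = 1.0
y_proj = clip(-3.2613) = -1.0
Step 4: Evaluate f.
f(1.0, -1.0) = 21.0


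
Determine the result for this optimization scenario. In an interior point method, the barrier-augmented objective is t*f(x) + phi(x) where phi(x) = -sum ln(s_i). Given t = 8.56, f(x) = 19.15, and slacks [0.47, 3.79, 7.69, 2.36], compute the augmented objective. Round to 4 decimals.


Step 1: Compute log-barrier.
ln values: [-0.755, 1.3324, 2.0399, 0.8587]
phi = -(-0.755 + 1.3324 + 2.0399 + 0.8587) = -3.4759
Step 2: Compute augmented objective.
t*f(x) = 8.56*19.15 = 163.924
Total = 163.924 - 3.4759 = 160.4481


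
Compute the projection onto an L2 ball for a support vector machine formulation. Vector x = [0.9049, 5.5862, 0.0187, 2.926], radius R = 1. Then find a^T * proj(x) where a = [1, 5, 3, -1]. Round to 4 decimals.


Step 1: Compute ||x|| (intermediates to 6 decimals).
||x|| = sqrt(0.9049^2 + 5.5862^2 + 0.0187^2 + 2.926^2) = 6.370738
Step 2: Project.
Since ||x|| > R, scale = R/||x|| = 1/6.370738 = 0.156968, proj(x) = scale * x
proj(x) = [0.14204, 0.876855, 0.002935, 0.459288]
Step 3: Dot product.
a^T * proj(x) = 1*0.14204 + 5*0.876855 + 3*0.002935 - 1*0.459288 = 4.0758


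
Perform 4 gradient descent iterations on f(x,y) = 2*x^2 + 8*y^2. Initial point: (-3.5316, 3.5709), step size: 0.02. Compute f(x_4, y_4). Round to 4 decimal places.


Gradient descent on f(x,y) = 2*x^2 + 8*y^2.
Starting point: (-3.5316, 3.5709), alpha = 0.02
Step 1: grad_x = 2*2*-3.5316 = -14.1264, grad_y = 2*8*3.5709 = 57.1344
  x_1 = -3.5316 - 0.02*-14.1264 = -3.2491
  y_1 = 3.5709 - 0.02*57.1344 = 2.4282
Step 2: grad_x = 2*2*-3.2491 = -12.9963, grad_y = 2*8*2.4282 = 38.8514
  x_2 = -3.2491 - 0.02*-12.9963 = -2.9891
  y_2 = 2.4282 - 0.02*38.8514 = 1.6512
Step 3: grad_x = 2*2*-2.9891 = -11.9566, grad_y = 2*8*1.6512 = 26.4189
  x_3 = -2.9891 - 0.02*-11.9566 = -2.75
  y_3 = 1.6512 - 0.02*26.4189 = 1.1228
Step 4: grad_x = 2*2*-2.75 = -11.0001, grad_y = 2*8*1.1228 = 17.9649
  x_4 = -2.75 - 0.02*-11.0001 = -2.53
  y_4 = 1.1228 - 0.02*17.9649 = 0.7635
f(-2.53, 0.7635) = 2*(-2.53)^2 + 8*0.7635^2 = 17.4655


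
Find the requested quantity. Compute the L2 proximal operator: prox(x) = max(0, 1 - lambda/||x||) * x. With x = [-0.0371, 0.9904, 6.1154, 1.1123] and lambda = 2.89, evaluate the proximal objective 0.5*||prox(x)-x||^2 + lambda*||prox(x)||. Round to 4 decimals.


Step 1: Compute ||x||.
||x|| = 6.2943
Step 2: Compute scaling factor.
scale = max(0, 1 - 2.89/6.2943) = 0.5409
Step 3: prox(x) = [-0.0201, 0.5357, 3.3075, 0.6016]
||prox(x)|| = 3.4043
Step 4: Proximal objective.
0.5*||prox-x||^2 = 4.1761
lambda*||prox|| = 9.8384
Total = 14.0143


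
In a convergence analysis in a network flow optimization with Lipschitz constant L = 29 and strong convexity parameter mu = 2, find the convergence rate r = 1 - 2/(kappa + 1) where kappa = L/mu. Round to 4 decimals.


Step 1: Compute the condition number.
kappa = L/mu = 29/2 = 14.5
Step 2: Compute the convergence rate.
r = 1 - 2/(kappa + 1) = 1 - 2*mu/(L + mu) = (L - mu)/(L + mu) = 27/31 = 0.871


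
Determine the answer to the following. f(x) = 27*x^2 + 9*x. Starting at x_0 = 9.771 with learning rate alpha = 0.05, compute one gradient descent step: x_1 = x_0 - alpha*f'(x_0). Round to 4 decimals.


We compute the gradient at x_0 and apply the update.
f'(x) = 54*x + 9
f'(9.771) = 54*9.771 + 9 = 536.634
x_1 = 9.771 - 0.05*536.634 = -17.0607


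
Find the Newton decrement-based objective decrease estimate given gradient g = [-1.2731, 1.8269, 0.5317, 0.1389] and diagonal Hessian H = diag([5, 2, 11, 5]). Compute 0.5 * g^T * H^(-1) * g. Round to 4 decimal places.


Step 1: H is diagonal, so H^(-1) * g = [-0.2546, 0.9135, 0.0483, 0.0278].
Step 2: g^T H^(-1) g = sum_i g_i^2 / H_ii
  = (-1.2731)^2/5 + (1.8269)^2/2 + (0.5317)^2/11 + (0.1389)^2/5
  = 0.3242 + 1.6688 + 0.0257 + 0.0039 = 2.0225
Step 3: Objective decrease = 0.5 * g^T H^(-1) g = 1.0112


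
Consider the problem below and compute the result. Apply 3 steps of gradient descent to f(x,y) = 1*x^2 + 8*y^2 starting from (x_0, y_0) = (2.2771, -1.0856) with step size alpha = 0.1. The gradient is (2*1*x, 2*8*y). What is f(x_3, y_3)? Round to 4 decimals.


Gradient descent on f(x,y) = 1*x^2 + 8*y^2.
Starting point: (2.2771, -1.0856), alpha = 0.1
Step 1: grad_x = 2*1*2.2771 = 4.5542, grad_y = 2*8*-1.0856 = -17.3696
  x_1 = 2.2771 - 0.1*4.5542 = 1.8217
  y_1 = -1.0856 - 0.1*-17.3696 = 0.6514
Step 2: grad_x = 2*1*1.8217 = 3.6434, grad_y = 2*8*0.6514 = 10.4218
  x_2 = 1.8217 - 0.1*3.6434 = 1.4573
  y_2 = 0.6514 - 0.1*10.4218 = -0.3908
Step 3: grad_x = 2*1*1.4573 = 2.9147, grad_y = 2*8*-0.3908 = -6.2531
  x_3 = 1.4573 - 0.1*2.9147 = 1.1659
  y_3 = -0.3908 - 0.1*-6.2531 = 0.2345
f(1.1659, 0.2345) = 1*1.1659^2 + 8*0.2345^2 = 1.7991


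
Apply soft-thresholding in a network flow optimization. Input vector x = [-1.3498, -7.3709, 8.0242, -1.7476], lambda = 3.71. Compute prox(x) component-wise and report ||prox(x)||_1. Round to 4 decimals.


Soft-thresholding with lambda = 3.71:
prox(-1.3498) = sign(-1.3498)*max(|-1.3498| - 3.71, 0) = 0.0
prox(-7.3709) = sign(-7.3709)*max(|-7.3709| - 3.71, 0) = -3.6609
prox(8.0242) = sign(8.0242)*max(|8.0242| - 3.71, 0) = 4.3142
prox(-1.7476) = sign(-1.7476)*max(|-1.7476| - 3.71, 0) = 0.0
prox(x) = [0.0, -3.6609, 4.3142, 0.0]
||prox(x)||_1 = 0.0 + 3.6609 + 4.3142 + 0.0 = 7.9751


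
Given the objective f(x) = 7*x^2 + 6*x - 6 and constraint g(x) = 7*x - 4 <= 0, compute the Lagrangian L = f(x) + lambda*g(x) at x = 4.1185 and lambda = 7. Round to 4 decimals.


Step 1: Evaluate f(x).
f(4.1185) = 7*4.1185^2 + 6*4.1185 - 6 = 137.4453
Step 2: Evaluate g(x).
g(4.1185) = 7*4.1185 - 4 = 24.8295
Step 3: Compute Lagrangian.
L = 137.4453 + 7*24.8295 = 311.2518


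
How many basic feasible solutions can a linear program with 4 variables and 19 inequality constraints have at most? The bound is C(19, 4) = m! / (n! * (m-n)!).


Each vertex corresponds to some choice of n active constraints out of m, so the number of vertices is at most C(m, n) = m! / (n!(m-n)!).
m = 19, n = 4
Numerator: 19 * 18 * 17 * 16
Denominator: 4! = 24
C(19, 4) = 3876


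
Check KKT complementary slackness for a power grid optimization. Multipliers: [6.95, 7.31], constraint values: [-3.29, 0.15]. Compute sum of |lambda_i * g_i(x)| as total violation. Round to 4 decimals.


KKT complementary slackness check:
lambda_1 * g_1 = 6.95 * -3.29 = -22.8655
lambda_2 * g_2 = 7.31 * 0.15 = 1.0965
Total violation = 22.8655 + 1.0965 = 23.962


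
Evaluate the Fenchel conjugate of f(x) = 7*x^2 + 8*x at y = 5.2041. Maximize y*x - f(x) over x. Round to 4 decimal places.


f*(y) = sup_x {y*x - a*x^2 - b*x} = sup_x {(y-b)*x - a*x^2}
FOC: (y - b) - 2a*x = 0 => x* = (y - b)/(2a)
x* = (5.2041 - 8)/(2*7) = -0.1997
f*(5.2041) = (y-b)^2/(4a) = (5.2041 - 8)^2/(4*7)
= 7.8171/28 = 0.2792


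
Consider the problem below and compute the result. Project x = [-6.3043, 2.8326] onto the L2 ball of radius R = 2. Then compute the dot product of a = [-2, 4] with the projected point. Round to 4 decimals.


Step 1: Compute ||x|| (intermediates to 6 decimals).
||x|| = sqrt((-6.3043)^2 + 2.8326^2) = 6.911427
Step 2: Project.
Since ||x|| > R, scale = R/||x|| = 2/6.911427 = 0.289376, proj(x) = scale * x
proj(x) = [-1.824313, 0.819686]
Step 3: Dot product.
a^T * proj(x) = -2*(-1.824313) + 4*0.819686 = 6.9274


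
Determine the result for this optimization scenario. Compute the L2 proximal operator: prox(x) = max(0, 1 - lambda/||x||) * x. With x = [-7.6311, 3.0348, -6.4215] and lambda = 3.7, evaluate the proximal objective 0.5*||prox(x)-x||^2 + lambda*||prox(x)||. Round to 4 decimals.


Step 1: Compute ||x||.
||x|| = 10.4249
Step 2: Compute scaling factor.
scale = max(0, 1 - 3.7/10.4249) = 0.6451
Step 3: prox(x) = [-4.9227, 1.9577, -4.1424]
||prox(x)|| = 6.7249
Step 4: Proximal objective.
0.5*||prox-x||^2 = 6.845
lambda*||prox|| = 24.8821
Total = 31.7273


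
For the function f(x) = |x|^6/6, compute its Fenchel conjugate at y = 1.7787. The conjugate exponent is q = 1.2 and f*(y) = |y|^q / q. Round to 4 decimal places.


The conjugate exponent q satisfies 1/p + 1/q = 1.
p = 6, so q = 6/(6 - 1) = 1.2
|y|^q = 1.7787^1.2 = 1.9958
f*(1.7787) = 1.9958 / 1.2 = 1.6632


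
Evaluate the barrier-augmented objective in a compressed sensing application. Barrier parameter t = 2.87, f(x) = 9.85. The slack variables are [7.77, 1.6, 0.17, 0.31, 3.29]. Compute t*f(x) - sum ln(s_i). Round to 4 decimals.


Step 1: Compute log-barrier.
ln values: [2.0503, 0.47, -1.772, -1.1712, 1.1909]
phi = -(2.0503 + 0.47 - 1.772 - 1.1712 + 1.1909) = -0.768
Step 2: Compute augmented objective.
t*f(x) = 2.87*9.85 = 28.2695
Total = 28.2695 - 0.768 = 27.5015


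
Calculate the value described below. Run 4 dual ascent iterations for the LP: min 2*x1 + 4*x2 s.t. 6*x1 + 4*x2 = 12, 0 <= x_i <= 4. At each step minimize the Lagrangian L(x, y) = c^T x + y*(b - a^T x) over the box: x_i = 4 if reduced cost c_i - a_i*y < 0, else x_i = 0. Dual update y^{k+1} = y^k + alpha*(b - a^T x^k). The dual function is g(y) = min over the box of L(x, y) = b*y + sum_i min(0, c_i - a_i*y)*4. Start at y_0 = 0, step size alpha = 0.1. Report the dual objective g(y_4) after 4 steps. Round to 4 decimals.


Dual ascent for LP: min 2*x1 + 4*x2, 6*x1 + 4*x2 = 12, 0 <= x_i <= 4
Step 1: y^k = 0.0, reduced costs: (2.0, 4.0)
  x^k = (0.0, 0.0), subgradient = b - a^T x = 12.0
  y^{k+1} = 0.0 + 0.1*12.0 = 1.2
Step 2: y^k = 1.2, reduced costs: (-5.2, -0.8)
  x^k = (4.0, 4.0), subgradient = b - a^T x = -28.0
  y^{k+1} = 1.2 + 0.1*-28.0 = -1.6
Step 3: y^k = -1.6, reduced costs: (11.6, 10.4)
  x^k = (0.0, 0.0), subgradient = b - a^T x = 12.0
  y^{k+1} = -1.6 + 0.1*12.0 = -0.4
Step 4: y^k = -0.4, reduced costs: (4.4, 5.6)
  x^k = (0.0, 0.0), subgradient = b - a^T x = 12.0
  y^{k+1} = -0.4 + 0.1*12.0 = 0.8
Dual objective at y_4 = 0.8: reduced costs (-2.8, 0.8), box minimizer x = (4.0, 0.0)
g(y_4) = b*y + (c1 - a1*y)*x1 + (c2 - a2*y)*x2 = 12*0.8 + (-2.8)*4.0 + 0.8*0.0 = 9.6 - 11.2 + 0.0 = -1.6


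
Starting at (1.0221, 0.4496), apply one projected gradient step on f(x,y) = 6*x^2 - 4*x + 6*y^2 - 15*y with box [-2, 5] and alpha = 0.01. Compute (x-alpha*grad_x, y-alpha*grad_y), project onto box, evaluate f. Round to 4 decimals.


Step 1: Compute gradient at (1.0221, 0.4496).
grad_x = 2*6*1.0221 - 4 = 8.2652
grad_y = 2*6*0.4496 - 15 = -9.6048
Step 2: Gradient step.
x_raw = 1.0221 - 0.01*8.2652 = 0.9394
y_raw = 0.4496 - 0.01*-9.6048 = 0.5456
Step 3: Project onto [-2, 5].
x_proj = clip(0.9394) = 0.9394
y_proj = clip(0.5456) = 0.5456
Step 4: Evaluate f.
f(0.9394, 0.5456) = -4.8607


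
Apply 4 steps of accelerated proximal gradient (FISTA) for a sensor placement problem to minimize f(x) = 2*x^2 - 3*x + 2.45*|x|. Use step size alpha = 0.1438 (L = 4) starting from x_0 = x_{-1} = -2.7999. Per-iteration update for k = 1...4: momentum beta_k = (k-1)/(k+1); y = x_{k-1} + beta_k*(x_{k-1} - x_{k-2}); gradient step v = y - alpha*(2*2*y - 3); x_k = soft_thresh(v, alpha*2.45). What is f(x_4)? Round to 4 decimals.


FISTA on f(x) = 2*x^2 - 3*x + 2.45*|x|
L = 4, alpha = 0.1438
Iteration 1: beta = 0.0, y = -2.7999 + 0.0*(-2.7999 + 2.7999) = -2.7999
  grad(y) = -14.1996, v = y - alpha*grad = -0.758
  prox(v) = soft_thresh(-0.758, 0.3523) = -0.4057
Iteration 2: beta = 0.3333, y = -0.4057 + 0.3333*(-0.4057 + 2.7999) = 0.3924
  grad(y) = -1.4305, v = y - alpha*grad = 0.5981
  prox(v) = soft_thresh(0.5981, 0.3523) = 0.2458
Iteration 3: beta = 0.5, y = 0.2458 + 0.5*(0.2458 + 0.4057) = 0.5715
  grad(y) = -0.714, v = y - alpha*grad = 0.6742
  prox(v) = soft_thresh(0.6742, 0.3523) = 0.3219
Iteration 4: beta = 0.6, y = 0.3219 + 0.6*(0.3219 - 0.2458) = 0.3675
  grad(y) = -1.5299, v = y - alpha*grad = 0.5875
  prox(v) = soft_thresh(0.5875, 0.3523) = 0.2352
f(x_4) = 2*0.2352^2 - 3*0.2352 + 2.45*|0.2352| = -0.0187


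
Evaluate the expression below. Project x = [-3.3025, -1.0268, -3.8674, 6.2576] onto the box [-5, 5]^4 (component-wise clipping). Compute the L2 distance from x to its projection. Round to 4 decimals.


Project each component onto [-5, 5].
clip(-3.3025) = -3.3025, clip(-1.0268) = -1.0268, clip(-3.8674) = -3.8674, clip(6.2576) = 5.0
Projection = [-3.3025, -1.0268, -3.8674, 5.0]
Squared diffs: [0.0, 0.0, 0.0, 1.5816]
Distance = sqrt(1.5816) = 1.2576
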